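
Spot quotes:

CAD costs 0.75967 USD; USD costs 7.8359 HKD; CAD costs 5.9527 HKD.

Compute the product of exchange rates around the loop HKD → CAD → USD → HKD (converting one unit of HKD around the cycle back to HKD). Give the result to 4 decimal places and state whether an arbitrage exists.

Around HKD → CAD → USD → HKD: 1 ÷ 5.9527 × 0.75967 × 7.8359 = 1.000000
Product ≈ 1 (deviation 0.000%, within rounding noise).

1.0000 (no arbitrage)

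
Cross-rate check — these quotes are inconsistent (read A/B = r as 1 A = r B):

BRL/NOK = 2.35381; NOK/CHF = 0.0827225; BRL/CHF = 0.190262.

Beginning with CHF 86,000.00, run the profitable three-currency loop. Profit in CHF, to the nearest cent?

Profitable loop is CHF → BRL → NOK → CHF:
CHF 86,000.00 ÷ 0.190262 = BRL 452,008.28
BRL 452,008.28 × 2.35381 = NOK 1,063,941.62
NOK 1,063,941.62 × 0.0827225 = CHF 88,011.91
Profit = CHF 88,011.91 − CHF 86,000.00

Profit: CHF 2,011.91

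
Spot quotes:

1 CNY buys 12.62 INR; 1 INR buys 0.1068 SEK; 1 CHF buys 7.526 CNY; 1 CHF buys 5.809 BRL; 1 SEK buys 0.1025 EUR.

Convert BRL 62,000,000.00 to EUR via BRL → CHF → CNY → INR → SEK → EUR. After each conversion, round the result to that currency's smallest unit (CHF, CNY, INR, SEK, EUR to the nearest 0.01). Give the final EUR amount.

BRL 62,000,000.00 ÷ 5.809 = CHF 10,673,093.48
CHF 10,673,093.48 × 7.526 = CNY 80,325,701.53
CNY 80,325,701.53 × 12.62 = INR 1,013,710,353.31
INR 1,013,710,353.31 × 0.1068 = SEK 108,264,265.73
SEK 108,264,265.73 × 0.1025 = EUR 11,097,087.24

EUR 11,097,087.24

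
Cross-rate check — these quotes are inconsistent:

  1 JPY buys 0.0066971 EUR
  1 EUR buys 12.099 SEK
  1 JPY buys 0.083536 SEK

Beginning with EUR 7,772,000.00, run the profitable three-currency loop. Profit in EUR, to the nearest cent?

Profitable loop is EUR → JPY → SEK → EUR:
EUR 7,772,000.00 ÷ 0.0066971 = JPY 1,160,502,307
JPY 1,160,502,307 × 0.083536 = SEK 96,943,720.71
SEK 96,943,720.71 ÷ 12.099 = EUR 8,012,539.94
Profit = EUR 8,012,539.94 − EUR 7,772,000.00

Profit: EUR 240,539.94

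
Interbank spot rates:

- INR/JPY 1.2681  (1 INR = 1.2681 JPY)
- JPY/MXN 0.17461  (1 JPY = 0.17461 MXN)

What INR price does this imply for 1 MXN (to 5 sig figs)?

1 MXN ÷ 0.17461 = 5.72705 JPY
5.72705 JPY ÷ 1.2681 = 4.51624 INR

MXN/INR = 4.5162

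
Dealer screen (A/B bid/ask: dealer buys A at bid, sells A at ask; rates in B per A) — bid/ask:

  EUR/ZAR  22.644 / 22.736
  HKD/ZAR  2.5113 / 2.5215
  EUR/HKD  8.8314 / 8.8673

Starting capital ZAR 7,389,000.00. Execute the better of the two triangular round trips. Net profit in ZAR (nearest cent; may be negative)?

Net profit: ZAR 94,218.71

Best loop ZAR → HKD → EUR → ZAR:
ZAR 7,389,000.00 ÷ 2.5215 (buy HKD at ask) = HKD 2,930,398.57
HKD 2,930,398.57 ÷ 8.8673 (buy EUR at ask) = EUR 330,472.47
EUR 330,472.47 × 22.644 (sell EUR at bid) = ZAR 7,483,218.71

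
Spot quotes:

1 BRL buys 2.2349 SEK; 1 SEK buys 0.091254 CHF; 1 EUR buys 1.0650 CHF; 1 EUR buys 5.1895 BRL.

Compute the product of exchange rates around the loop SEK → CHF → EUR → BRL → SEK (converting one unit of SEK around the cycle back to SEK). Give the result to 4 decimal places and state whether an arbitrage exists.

0.9938 (arbitrage exists)

Around SEK → CHF → EUR → BRL → SEK: 1 × 0.091254 ÷ 1.0650 × 5.1895 × 2.2349 = 0.993770
Product < 1; profitable direction is SEK → BRL → EUR → CHF → SEK.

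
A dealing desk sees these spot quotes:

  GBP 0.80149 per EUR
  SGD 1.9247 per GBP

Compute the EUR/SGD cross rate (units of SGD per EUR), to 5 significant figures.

1 EUR × 0.80149 = 0.80149 GBP
0.80149 GBP × 1.9247 = 1.54263 SGD

EUR/SGD = 1.5426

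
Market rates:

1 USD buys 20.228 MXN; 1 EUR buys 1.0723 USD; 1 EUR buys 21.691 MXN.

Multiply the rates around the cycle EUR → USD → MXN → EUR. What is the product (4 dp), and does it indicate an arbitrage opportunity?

Around EUR → USD → MXN → EUR: 1 × 1.0723 × 20.228 ÷ 21.691 = 0.999976
Product ≈ 1 (deviation 0.002%, within rounding noise).

1.0000 (no arbitrage)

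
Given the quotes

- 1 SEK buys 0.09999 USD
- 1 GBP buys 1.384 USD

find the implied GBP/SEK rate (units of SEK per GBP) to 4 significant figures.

GBP/SEK = 13.84

1 GBP × 1.384 = 1.384 USD
1.384 USD ÷ 0.09999 = 13.8414 SEK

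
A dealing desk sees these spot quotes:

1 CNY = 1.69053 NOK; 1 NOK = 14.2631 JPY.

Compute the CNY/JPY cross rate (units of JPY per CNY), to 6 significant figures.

1 CNY × 1.69053 = 1.69053 NOK
1.69053 NOK × 14.2631 = 24.1122 JPY

CNY/JPY = 24.1122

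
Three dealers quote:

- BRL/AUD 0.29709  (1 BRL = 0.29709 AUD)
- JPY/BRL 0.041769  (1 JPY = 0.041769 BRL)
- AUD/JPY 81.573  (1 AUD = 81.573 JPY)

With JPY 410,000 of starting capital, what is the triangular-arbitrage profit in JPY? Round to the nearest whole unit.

Profit: JPY 5,023

Profitable loop is JPY → BRL → AUD → JPY:
JPY 410,000 × 0.041769 = BRL 17,125.29
BRL 17,125.29 × 0.29709 = AUD 5,087.75
AUD 5,087.75 × 81.573 = JPY 415,023
Profit = JPY 415,023 − JPY 410,000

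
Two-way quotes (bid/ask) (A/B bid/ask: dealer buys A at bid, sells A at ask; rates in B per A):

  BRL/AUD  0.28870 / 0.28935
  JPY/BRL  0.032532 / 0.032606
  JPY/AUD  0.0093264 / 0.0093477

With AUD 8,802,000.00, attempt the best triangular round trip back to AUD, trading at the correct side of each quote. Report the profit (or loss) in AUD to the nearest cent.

Best loop AUD → JPY → BRL → AUD:
AUD 8,802,000.00 ÷ 0.0093477 (buy JPY at ask) = JPY 941,622,003
JPY 941,622,003 × 0.032532 (sell JPY at bid) = BRL 30,632,847.01
BRL 30,632,847.01 × 0.28870 (sell BRL at bid) = AUD 8,843,702.93

Net profit: AUD 41,702.93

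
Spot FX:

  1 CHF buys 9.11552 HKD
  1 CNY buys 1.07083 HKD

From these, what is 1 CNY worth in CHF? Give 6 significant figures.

1 CNY × 1.07083 = 1.07083 HKD
1.07083 HKD ÷ 9.11552 = 0.117473 CHF

CNY/CHF = 0.117473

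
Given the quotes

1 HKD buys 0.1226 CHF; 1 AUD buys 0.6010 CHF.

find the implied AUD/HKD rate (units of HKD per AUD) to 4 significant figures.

AUD/HKD = 4.902

1 AUD × 0.6010 = 0.601 CHF
0.601 CHF ÷ 0.1226 = 4.90212 HKD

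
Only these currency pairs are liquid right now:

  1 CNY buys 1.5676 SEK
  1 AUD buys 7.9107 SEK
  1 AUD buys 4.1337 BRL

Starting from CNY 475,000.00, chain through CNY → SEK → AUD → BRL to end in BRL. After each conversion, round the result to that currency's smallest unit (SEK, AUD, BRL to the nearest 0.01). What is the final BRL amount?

CNY 475,000.00 × 1.5676 = SEK 744,610.00
SEK 744,610.00 ÷ 7.9107 = AUD 94,126.94
AUD 94,126.94 × 4.1337 = BRL 389,092.53

BRL 389,092.53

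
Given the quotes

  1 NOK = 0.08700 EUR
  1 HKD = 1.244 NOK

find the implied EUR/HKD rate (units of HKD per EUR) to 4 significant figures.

EUR/HKD = 9.240

1 EUR ÷ 0.08700 = 11.4943 NOK
11.4943 NOK ÷ 1.244 = 9.23975 HKD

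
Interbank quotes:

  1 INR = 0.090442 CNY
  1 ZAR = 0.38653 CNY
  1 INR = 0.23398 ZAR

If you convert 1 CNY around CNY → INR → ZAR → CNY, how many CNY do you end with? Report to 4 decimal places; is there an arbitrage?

1.0000 (no arbitrage)

Around CNY → INR → ZAR → CNY: 1 ÷ 0.090442 × 0.23398 × 0.38653 = 0.999981
Product ≈ 1 (deviation 0.002%, within rounding noise).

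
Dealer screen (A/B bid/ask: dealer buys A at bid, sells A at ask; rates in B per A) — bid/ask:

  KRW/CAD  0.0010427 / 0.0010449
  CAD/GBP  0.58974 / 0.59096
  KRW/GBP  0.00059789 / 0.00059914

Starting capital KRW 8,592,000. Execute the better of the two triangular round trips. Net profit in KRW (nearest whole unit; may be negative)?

Net profit: KRW 226,321

Best loop KRW → CAD → GBP → KRW:
KRW 8,592,000 × 0.0010427 (sell KRW at bid) = CAD 8,958.88
CAD 8,958.88 × 0.58974 (sell CAD at bid) = GBP 5,283.41
GBP 5,283.41 ÷ 0.00059914 (buy KRW at ask) = KRW 8,818,321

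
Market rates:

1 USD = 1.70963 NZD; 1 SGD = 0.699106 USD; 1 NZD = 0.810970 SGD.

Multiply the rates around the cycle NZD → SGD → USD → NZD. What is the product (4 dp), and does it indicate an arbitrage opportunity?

Around NZD → SGD → USD → NZD: 1 × 0.810970 × 0.699106 × 1.70963 = 0.969282
Product < 1; profitable direction is NZD → USD → SGD → NZD.

0.9693 (arbitrage exists)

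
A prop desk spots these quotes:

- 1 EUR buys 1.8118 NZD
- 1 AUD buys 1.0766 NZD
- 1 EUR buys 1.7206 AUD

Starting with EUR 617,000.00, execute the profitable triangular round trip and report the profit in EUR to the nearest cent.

Profit: EUR 13,825.45

Profitable loop is EUR → AUD → NZD → EUR:
EUR 617,000.00 × 1.7206 = AUD 1,061,610.20
AUD 1,061,610.20 × 1.0766 = NZD 1,142,929.54
NZD 1,142,929.54 ÷ 1.8118 = EUR 630,825.45
Profit = EUR 630,825.45 − EUR 617,000.00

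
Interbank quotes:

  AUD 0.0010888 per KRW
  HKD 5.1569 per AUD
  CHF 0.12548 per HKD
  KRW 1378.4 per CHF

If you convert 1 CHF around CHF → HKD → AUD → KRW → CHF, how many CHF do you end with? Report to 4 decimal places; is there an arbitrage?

Around CHF → HKD → AUD → KRW → CHF: 1 ÷ 0.12548 ÷ 5.1569 ÷ 0.0010888 ÷ 1378.4 = 1.029706
Product > 1; profitable direction is CHF → HKD → AUD → KRW → CHF.

1.0297 (arbitrage exists)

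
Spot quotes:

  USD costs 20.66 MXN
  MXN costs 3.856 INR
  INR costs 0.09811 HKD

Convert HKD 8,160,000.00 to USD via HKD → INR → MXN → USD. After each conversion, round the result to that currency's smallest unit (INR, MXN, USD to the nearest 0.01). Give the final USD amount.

HKD 8,160,000.00 ÷ 0.09811 = INR 83,171,949.85
INR 83,171,949.85 ÷ 3.856 = MXN 21,569,489.07
MXN 21,569,489.07 ÷ 20.66 = USD 1,044,021.74

USD 1,044,021.74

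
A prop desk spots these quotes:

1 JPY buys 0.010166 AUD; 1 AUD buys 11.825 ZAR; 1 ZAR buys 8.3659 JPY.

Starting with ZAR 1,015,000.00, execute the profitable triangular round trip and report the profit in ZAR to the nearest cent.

Profitable loop is ZAR → JPY → AUD → ZAR:
ZAR 1,015,000.00 × 8.3659 = JPY 8,491,388
JPY 8,491,388 × 0.010166 = AUD 86,323.46
AUD 86,323.46 × 11.825 = ZAR 1,020,774.86
Profit = ZAR 1,020,774.86 − ZAR 1,015,000.00

Profit: ZAR 5,774.86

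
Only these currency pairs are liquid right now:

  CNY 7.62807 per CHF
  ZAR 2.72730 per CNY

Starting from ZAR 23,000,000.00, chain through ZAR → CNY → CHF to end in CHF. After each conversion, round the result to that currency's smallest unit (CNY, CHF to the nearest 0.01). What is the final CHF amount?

ZAR 23,000,000.00 ÷ 2.72730 = CNY 8,433,249.00
CNY 8,433,249.00 ÷ 7.62807 = CHF 1,105,554.75

CHF 1,105,554.75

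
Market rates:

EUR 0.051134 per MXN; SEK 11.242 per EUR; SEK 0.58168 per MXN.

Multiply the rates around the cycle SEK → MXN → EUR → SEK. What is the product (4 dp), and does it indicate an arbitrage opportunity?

0.9883 (arbitrage exists)

Around SEK → MXN → EUR → SEK: 1 ÷ 0.58168 × 0.051134 × 11.242 = 0.988255
Product < 1; profitable direction is SEK → EUR → MXN → SEK.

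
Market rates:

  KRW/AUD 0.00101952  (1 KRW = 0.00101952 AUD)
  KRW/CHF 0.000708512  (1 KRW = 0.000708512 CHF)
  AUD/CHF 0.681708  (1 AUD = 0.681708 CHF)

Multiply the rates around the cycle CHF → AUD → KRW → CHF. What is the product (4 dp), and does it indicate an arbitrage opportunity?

1.0194 (arbitrage exists)

Around CHF → AUD → KRW → CHF: 1 ÷ 0.681708 ÷ 0.00101952 × 0.000708512 = 1.019420
Product > 1; profitable direction is CHF → AUD → KRW → CHF.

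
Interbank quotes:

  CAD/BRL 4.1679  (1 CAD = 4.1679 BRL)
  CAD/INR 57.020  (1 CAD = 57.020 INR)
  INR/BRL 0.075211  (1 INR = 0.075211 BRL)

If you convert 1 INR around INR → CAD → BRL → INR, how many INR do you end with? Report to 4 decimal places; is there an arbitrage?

Around INR → CAD → BRL → INR: 1 ÷ 57.020 × 4.1679 ÷ 0.075211 = 0.971871
Product < 1; profitable direction is INR → BRL → CAD → INR.

0.9719 (arbitrage exists)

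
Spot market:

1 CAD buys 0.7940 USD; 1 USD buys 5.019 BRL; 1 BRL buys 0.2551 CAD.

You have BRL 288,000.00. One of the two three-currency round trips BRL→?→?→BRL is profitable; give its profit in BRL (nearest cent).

Profitable loop is BRL → CAD → USD → BRL:
BRL 288,000.00 × 0.2551 = CAD 73,468.80
CAD 73,468.80 × 0.7940 = USD 58,334.23
USD 58,334.23 × 5.019 = BRL 292,779.49
Profit = BRL 292,779.49 − BRL 288,000.00

Profit: BRL 4,779.49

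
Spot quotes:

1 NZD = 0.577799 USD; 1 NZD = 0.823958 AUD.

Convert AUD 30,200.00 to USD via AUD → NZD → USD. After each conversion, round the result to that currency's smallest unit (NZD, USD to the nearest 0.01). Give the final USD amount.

AUD 30,200.00 ÷ 0.823958 = NZD 36,652.35
NZD 36,652.35 × 0.577799 = USD 21,177.69

USD 21,177.69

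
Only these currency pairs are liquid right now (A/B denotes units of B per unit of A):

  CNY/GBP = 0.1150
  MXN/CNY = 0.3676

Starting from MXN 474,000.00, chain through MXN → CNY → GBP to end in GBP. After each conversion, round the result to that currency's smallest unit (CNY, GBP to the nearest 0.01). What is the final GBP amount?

GBP 20,037.88

MXN 474,000.00 × 0.3676 = CNY 174,242.40
CNY 174,242.40 × 0.1150 = GBP 20,037.88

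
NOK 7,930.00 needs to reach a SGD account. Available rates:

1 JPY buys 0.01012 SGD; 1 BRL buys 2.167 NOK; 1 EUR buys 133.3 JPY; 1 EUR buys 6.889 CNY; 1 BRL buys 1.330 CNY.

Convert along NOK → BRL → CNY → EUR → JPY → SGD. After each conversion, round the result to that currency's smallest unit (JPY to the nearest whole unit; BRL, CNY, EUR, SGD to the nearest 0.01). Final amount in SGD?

NOK 7,930.00 ÷ 2.167 = BRL 3,659.44
BRL 3,659.44 × 1.330 = CNY 4,867.06
CNY 4,867.06 ÷ 6.889 = EUR 706.50
EUR 706.50 × 133.3 = JPY 94,176
JPY 94,176 × 0.01012 = SGD 953.06

SGD 953.06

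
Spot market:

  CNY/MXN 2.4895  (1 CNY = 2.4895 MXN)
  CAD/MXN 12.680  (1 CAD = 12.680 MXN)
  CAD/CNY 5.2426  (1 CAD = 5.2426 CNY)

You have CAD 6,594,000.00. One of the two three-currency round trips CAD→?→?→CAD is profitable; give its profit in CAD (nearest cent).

Profit: CAD 193,167.12

Profitable loop is CAD → CNY → MXN → CAD:
CAD 6,594,000.00 × 5.2426 = CNY 34,569,704.40
CNY 34,569,704.40 × 2.4895 = MXN 86,061,279.10
MXN 86,061,279.10 ÷ 12.680 = CAD 6,787,167.12
Profit = CAD 6,787,167.12 − CAD 6,594,000.00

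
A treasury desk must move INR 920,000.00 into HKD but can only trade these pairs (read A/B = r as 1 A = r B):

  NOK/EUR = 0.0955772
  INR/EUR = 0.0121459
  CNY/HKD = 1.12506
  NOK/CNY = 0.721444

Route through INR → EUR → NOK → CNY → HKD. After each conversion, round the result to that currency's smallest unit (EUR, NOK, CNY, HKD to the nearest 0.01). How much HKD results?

INR 920,000.00 × 0.0121459 = EUR 11,174.23
EUR 11,174.23 ÷ 0.0955772 = NOK 116,913.13
NOK 116,913.13 × 0.721444 = CNY 84,346.28
CNY 84,346.28 × 1.12506 = HKD 94,894.63

HKD 94,894.63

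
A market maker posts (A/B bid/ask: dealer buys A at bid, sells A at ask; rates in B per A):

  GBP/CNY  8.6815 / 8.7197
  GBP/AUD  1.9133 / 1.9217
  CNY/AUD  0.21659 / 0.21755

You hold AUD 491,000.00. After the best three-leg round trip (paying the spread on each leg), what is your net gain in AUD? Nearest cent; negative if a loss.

Net profit: AUD 4,226.56

Best loop AUD → CNY → GBP → AUD:
AUD 491,000.00 ÷ 0.21755 (buy CNY at ask) = CNY 2,256,952.42
CNY 2,256,952.42 ÷ 8.7197 (buy GBP at ask) = GBP 258,833.72
GBP 258,833.72 × 1.9133 (sell GBP at bid) = AUD 495,226.56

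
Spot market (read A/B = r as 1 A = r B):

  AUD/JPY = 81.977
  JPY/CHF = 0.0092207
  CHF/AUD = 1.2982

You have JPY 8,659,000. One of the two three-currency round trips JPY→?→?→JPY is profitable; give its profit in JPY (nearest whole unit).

Profitable loop is JPY → AUD → CHF → JPY:
JPY 8,659,000 ÷ 81.977 = AUD 105,627.19
AUD 105,627.19 ÷ 1.2982 = CHF 81,364.34
CHF 81,364.34 ÷ 0.0092207 = JPY 8,824,096
Profit = JPY 8,824,096 − JPY 8,659,000

Profit: JPY 165,096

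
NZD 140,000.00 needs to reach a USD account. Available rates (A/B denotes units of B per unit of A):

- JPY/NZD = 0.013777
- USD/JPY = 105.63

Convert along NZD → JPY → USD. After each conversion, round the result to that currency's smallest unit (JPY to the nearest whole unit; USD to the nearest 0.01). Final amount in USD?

NZD 140,000.00 ÷ 0.013777 = JPY 10,161,864
JPY 10,161,864 ÷ 105.63 = USD 96,202.44

USD 96,202.44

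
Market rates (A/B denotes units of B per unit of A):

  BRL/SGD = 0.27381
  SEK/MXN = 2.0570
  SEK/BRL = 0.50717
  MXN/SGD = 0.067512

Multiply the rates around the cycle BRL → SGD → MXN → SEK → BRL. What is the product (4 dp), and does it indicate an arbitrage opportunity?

1.0000 (no arbitrage)

Around BRL → SGD → MXN → SEK → BRL: 1 × 0.27381 ÷ 0.067512 ÷ 2.0570 × 0.50717 = 0.999971
Product ≈ 1 (deviation 0.003%, within rounding noise).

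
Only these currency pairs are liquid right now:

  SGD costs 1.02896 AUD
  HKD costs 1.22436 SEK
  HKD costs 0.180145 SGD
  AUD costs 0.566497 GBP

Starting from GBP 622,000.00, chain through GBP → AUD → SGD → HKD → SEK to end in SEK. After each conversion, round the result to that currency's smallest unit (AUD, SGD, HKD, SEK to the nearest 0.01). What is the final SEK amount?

GBP 622,000.00 ÷ 0.566497 = AUD 1,097,975.81
AUD 1,097,975.81 ÷ 1.02896 = SGD 1,067,073.37
SGD 1,067,073.37 ÷ 0.180145 = HKD 5,923,413.75
HKD 5,923,413.75 × 1.22436 = SEK 7,252,390.86

SEK 7,252,390.86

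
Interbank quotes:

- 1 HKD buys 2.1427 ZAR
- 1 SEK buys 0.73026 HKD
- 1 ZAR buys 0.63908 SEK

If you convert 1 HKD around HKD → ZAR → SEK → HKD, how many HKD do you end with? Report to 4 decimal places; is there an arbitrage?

1.0000 (no arbitrage)

Around HKD → ZAR → SEK → HKD: 1 × 2.1427 × 0.63908 × 0.73026 = 0.999986
Product ≈ 1 (deviation 0.001%, within rounding noise).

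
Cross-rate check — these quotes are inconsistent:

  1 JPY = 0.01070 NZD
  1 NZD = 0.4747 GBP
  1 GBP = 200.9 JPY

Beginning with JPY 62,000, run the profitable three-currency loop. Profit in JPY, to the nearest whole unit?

Profit: JPY 1,267

Profitable loop is JPY → NZD → GBP → JPY:
JPY 62,000 × 0.01070 = NZD 663.40
NZD 663.40 × 0.4747 = GBP 314.92
GBP 314.92 × 200.9 = JPY 63,267
Profit = JPY 63,267 − JPY 62,000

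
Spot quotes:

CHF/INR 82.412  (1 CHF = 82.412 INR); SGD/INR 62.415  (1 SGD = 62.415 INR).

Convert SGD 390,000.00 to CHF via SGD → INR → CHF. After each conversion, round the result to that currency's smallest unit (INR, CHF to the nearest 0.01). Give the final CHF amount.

SGD 390,000.00 × 62.415 = INR 24,341,850.00
INR 24,341,850.00 ÷ 82.412 = CHF 295,367.79

CHF 295,367.79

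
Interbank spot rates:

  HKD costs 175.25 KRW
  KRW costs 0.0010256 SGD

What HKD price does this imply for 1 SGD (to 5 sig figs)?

1 SGD ÷ 0.0010256 = 975.039 KRW
975.039 KRW ÷ 175.25 = 5.5637 HKD

SGD/HKD = 5.5637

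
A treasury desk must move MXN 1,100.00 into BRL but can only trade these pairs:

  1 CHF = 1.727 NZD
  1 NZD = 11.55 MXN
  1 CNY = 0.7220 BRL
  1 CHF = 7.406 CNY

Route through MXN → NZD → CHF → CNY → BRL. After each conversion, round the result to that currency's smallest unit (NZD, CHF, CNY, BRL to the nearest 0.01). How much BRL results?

MXN 1,100.00 ÷ 11.55 = NZD 95.24
NZD 95.24 ÷ 1.727 = CHF 55.15
CHF 55.15 × 7.406 = CNY 408.44
CNY 408.44 × 0.7220 = BRL 294.89

BRL 294.89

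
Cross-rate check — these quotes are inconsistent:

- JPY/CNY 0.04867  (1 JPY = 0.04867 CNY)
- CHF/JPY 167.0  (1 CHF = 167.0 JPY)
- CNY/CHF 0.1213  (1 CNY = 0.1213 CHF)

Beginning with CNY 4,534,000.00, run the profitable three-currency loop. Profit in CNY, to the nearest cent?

Profit: CNY 64,782.79

Profitable loop is CNY → JPY → CHF → CNY:
CNY 4,534,000.00 ÷ 0.04867 = JPY 93,158,003
JPY 93,158,003 ÷ 167.0 = CHF 557,832.35
CHF 557,832.35 ÷ 0.1213 = CNY 4,598,782.79
Profit = CNY 4,598,782.79 − CNY 4,534,000.00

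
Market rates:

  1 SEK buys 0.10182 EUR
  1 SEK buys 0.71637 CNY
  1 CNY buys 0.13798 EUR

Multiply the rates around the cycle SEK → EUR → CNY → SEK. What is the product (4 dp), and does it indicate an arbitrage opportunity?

Around SEK → EUR → CNY → SEK: 1 × 0.10182 ÷ 0.13798 ÷ 0.71637 = 1.030100
Product > 1; profitable direction is SEK → EUR → CNY → SEK.

1.0301 (arbitrage exists)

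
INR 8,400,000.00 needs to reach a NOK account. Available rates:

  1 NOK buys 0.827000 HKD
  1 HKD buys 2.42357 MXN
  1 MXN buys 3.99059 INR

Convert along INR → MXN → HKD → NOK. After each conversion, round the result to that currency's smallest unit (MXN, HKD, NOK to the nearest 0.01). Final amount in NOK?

INR 8,400,000.00 ÷ 3.99059 = MXN 2,104,951.90
MXN 2,104,951.90 ÷ 2.42357 = HKD 868,533.57
HKD 868,533.57 ÷ 0.827000 = NOK 1,050,221.97

NOK 1,050,221.97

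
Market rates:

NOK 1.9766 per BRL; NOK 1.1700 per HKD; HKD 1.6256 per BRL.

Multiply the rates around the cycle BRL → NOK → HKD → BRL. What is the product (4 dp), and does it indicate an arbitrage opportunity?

1.0392 (arbitrage exists)

Around BRL → NOK → HKD → BRL: 1 × 1.9766 ÷ 1.1700 ÷ 1.6256 = 1.039248
Product > 1; profitable direction is BRL → NOK → HKD → BRL.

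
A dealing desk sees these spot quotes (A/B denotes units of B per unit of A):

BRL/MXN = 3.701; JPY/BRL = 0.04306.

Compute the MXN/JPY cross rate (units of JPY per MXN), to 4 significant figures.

1 MXN ÷ 3.701 = 0.270197 BRL
0.270197 BRL ÷ 0.04306 = 6.2749 JPY

MXN/JPY = 6.275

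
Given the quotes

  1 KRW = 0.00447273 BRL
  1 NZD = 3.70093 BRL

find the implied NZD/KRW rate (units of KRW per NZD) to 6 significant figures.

NZD/KRW = 827.443

1 NZD × 3.70093 = 3.70093 BRL
3.70093 BRL ÷ 0.00447273 = 827.443 KRW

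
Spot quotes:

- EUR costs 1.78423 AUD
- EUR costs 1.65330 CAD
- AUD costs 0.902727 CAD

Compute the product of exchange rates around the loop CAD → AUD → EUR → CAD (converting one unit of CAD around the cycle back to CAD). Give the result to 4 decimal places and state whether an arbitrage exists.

1.0265 (arbitrage exists)

Around CAD → AUD → EUR → CAD: 1 ÷ 0.902727 ÷ 1.78423 × 1.65330 = 1.026466
Product > 1; profitable direction is CAD → AUD → EUR → CAD.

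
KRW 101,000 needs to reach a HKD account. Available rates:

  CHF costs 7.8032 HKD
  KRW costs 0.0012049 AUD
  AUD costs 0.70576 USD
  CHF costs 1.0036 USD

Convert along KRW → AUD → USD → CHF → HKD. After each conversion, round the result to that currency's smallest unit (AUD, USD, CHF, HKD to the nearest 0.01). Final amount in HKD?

KRW 101,000 × 0.0012049 = AUD 121.69
AUD 121.69 × 0.70576 = USD 85.88
USD 85.88 ÷ 1.0036 = CHF 85.57
CHF 85.57 × 7.8032 = HKD 667.72

HKD 667.72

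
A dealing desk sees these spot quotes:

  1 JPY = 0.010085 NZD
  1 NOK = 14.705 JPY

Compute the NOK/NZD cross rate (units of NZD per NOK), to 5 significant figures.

1 NOK × 14.705 = 14.705 JPY
14.705 JPY × 0.010085 = 0.1483 NZD

NOK/NZD = 0.14830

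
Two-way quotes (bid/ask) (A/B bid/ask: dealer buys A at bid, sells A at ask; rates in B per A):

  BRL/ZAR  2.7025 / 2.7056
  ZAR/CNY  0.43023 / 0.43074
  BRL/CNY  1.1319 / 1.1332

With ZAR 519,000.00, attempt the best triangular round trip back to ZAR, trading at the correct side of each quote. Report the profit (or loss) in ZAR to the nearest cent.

Net profit: ZAR 13,509.29

Best loop ZAR → CNY → BRL → ZAR:
ZAR 519,000.00 × 0.43023 (sell ZAR at bid) = CNY 223,289.37
CNY 223,289.37 ÷ 1.1332 (buy BRL at ask) = BRL 197,043.21
BRL 197,043.21 × 2.7025 (sell BRL at bid) = ZAR 532,509.29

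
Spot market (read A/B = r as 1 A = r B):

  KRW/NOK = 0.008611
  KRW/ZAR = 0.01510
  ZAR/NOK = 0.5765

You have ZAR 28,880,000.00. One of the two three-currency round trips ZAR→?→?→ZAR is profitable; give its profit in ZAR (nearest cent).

Profit: ZAR 315,764.95

Profitable loop is ZAR → NOK → KRW → ZAR:
ZAR 28,880,000.00 × 0.5765 = NOK 16,649,320.00
NOK 16,649,320.00 ÷ 0.008611 = KRW 1,933,494,368
KRW 1,933,494,368 × 0.01510 = ZAR 29,195,764.95
Profit = ZAR 29,195,764.95 − ZAR 28,880,000.00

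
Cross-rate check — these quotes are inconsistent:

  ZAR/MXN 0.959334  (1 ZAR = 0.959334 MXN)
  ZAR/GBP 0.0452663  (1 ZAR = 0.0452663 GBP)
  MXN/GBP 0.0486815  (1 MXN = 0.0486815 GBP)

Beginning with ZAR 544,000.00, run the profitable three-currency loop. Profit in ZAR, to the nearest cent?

Profitable loop is ZAR → MXN → GBP → ZAR:
ZAR 544,000.00 × 0.959334 = MXN 521,877.70
MXN 521,877.70 × 0.0486815 = GBP 25,405.79
GBP 25,405.79 ÷ 0.0452663 = ZAR 561,251.73
Profit = ZAR 561,251.73 − ZAR 544,000.00

Profit: ZAR 17,251.73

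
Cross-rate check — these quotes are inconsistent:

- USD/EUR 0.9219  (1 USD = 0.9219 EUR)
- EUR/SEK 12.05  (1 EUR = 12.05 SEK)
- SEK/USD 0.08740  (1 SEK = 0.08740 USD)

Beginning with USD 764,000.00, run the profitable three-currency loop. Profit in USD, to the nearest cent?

Profit: USD 22,884.63

Profitable loop is USD → SEK → EUR → USD:
USD 764,000.00 ÷ 0.08740 = SEK 8,741,418.76
SEK 8,741,418.76 ÷ 12.05 = EUR 725,428.94
EUR 725,428.94 ÷ 0.9219 = USD 786,884.63
Profit = USD 786,884.63 − USD 764,000.00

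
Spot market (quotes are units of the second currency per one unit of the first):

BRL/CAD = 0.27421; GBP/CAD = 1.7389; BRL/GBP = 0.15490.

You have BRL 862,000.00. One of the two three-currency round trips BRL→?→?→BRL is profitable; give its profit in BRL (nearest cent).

Profit: BRL 15,535.17

Profitable loop is BRL → CAD → GBP → BRL:
BRL 862,000.00 × 0.27421 = CAD 236,369.02
CAD 236,369.02 ÷ 1.7389 = GBP 135,930.20
GBP 135,930.20 ÷ 0.15490 = BRL 877,535.17
Profit = BRL 877,535.17 − BRL 862,000.00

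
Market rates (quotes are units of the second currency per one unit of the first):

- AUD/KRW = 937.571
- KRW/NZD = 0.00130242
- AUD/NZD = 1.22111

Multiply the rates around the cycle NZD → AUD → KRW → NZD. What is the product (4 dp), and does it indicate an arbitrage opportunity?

Around NZD → AUD → KRW → NZD: 1 ÷ 1.22111 × 937.571 × 0.00130242 = 1.000001
Product ≈ 1 (deviation 0.000%, within rounding noise).

1.0000 (no arbitrage)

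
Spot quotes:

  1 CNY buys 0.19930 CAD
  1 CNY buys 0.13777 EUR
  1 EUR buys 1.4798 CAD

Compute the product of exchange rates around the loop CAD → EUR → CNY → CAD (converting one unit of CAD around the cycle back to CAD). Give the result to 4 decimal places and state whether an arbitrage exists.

Around CAD → EUR → CNY → CAD: 1 ÷ 1.4798 ÷ 0.13777 × 0.19930 = 0.977574
Product < 1; profitable direction is CAD → CNY → EUR → CAD.

0.9776 (arbitrage exists)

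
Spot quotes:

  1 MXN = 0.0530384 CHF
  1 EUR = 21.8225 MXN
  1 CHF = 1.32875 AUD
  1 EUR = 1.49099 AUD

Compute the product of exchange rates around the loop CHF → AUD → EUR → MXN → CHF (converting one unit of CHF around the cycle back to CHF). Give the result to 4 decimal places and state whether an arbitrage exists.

1.0315 (arbitrage exists)

Around CHF → AUD → EUR → MXN → CHF: 1 × 1.32875 ÷ 1.49099 × 21.8225 × 0.0530384 = 1.031486
Product > 1; profitable direction is CHF → AUD → EUR → MXN → CHF.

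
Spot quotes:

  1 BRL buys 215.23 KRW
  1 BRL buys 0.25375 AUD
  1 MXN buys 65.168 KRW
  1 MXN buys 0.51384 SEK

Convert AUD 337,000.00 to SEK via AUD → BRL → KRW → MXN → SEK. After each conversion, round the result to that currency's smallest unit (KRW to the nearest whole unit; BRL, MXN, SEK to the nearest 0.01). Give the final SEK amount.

SEK 2,253,824.90

AUD 337,000.00 ÷ 0.25375 = BRL 1,328,078.82
BRL 1,328,078.82 × 215.23 = KRW 285,842,404
KRW 285,842,404 ÷ 65.168 = MXN 4,386,238.71
MXN 4,386,238.71 × 0.51384 = SEK 2,253,824.90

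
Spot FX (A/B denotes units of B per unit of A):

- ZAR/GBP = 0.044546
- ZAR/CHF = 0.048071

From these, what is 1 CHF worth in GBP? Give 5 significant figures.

1 CHF ÷ 0.048071 = 20.8026 ZAR
20.8026 ZAR × 0.044546 = 0.926671 GBP

CHF/GBP = 0.92667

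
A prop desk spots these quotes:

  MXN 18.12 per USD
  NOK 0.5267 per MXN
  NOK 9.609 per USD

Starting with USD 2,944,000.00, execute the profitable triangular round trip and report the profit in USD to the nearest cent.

Profit: USD 20,111.17

Profitable loop is USD → NOK → MXN → USD:
USD 2,944,000.00 × 9.609 = NOK 28,288,896.00
NOK 28,288,896.00 ÷ 0.5267 = MXN 53,709,694.32
MXN 53,709,694.32 ÷ 18.12 = USD 2,964,111.17
Profit = USD 2,964,111.17 − USD 2,944,000.00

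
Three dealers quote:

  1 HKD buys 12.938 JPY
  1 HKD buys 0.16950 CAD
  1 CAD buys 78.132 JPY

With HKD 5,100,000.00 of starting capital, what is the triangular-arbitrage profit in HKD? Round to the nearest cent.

Profit: HKD 120,374.66

Profitable loop is HKD → CAD → JPY → HKD:
HKD 5,100,000.00 × 0.16950 = CAD 864,450.00
CAD 864,450.00 × 78.132 = JPY 67,541,207
JPY 67,541,207 ÷ 12.938 = HKD 5,220,374.66
Profit = HKD 5,220,374.66 − HKD 5,100,000.00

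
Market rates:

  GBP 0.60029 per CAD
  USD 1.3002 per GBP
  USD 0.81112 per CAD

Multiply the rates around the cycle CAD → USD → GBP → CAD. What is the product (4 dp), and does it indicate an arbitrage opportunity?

Around CAD → USD → GBP → CAD: 1 × 0.81112 ÷ 1.3002 ÷ 0.60029 = 1.039235
Product > 1; profitable direction is CAD → USD → GBP → CAD.

1.0392 (arbitrage exists)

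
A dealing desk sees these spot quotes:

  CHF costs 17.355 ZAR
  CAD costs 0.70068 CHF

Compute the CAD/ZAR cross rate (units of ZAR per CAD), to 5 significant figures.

CAD/ZAR = 12.160

1 CAD × 0.70068 = 0.70068 CHF
0.70068 CHF × 17.355 = 12.1603 ZAR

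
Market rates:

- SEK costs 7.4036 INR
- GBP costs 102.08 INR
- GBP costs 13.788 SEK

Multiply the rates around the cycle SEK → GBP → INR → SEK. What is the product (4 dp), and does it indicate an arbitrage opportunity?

1.0000 (no arbitrage)

Around SEK → GBP → INR → SEK: 1 ÷ 13.788 × 102.08 ÷ 7.4036 = 0.999992
Product ≈ 1 (deviation 0.001%, within rounding noise).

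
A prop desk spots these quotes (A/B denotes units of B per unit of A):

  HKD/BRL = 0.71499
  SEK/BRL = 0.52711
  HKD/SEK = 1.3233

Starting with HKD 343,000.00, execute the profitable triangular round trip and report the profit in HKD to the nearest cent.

Profitable loop is HKD → BRL → SEK → HKD:
HKD 343,000.00 × 0.71499 = BRL 245,241.57
BRL 245,241.57 ÷ 0.52711 = SEK 465,256.91
SEK 465,256.91 ÷ 1.3233 = HKD 351,588.39
Profit = HKD 351,588.39 − HKD 343,000.00

Profit: HKD 8,588.39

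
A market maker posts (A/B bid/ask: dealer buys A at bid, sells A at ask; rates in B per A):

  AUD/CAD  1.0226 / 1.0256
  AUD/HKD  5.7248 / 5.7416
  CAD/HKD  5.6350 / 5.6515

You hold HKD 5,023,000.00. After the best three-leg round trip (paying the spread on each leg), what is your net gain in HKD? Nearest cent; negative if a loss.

Best loop HKD → AUD → CAD → HKD:
HKD 5,023,000.00 ÷ 5.7416 (buy AUD at ask) = AUD 874,843.25
AUD 874,843.25 × 1.0226 (sell AUD at bid) = CAD 894,614.71
CAD 894,614.71 × 5.6350 (sell CAD at bid) = HKD 5,041,153.87

Net profit: HKD 18,153.87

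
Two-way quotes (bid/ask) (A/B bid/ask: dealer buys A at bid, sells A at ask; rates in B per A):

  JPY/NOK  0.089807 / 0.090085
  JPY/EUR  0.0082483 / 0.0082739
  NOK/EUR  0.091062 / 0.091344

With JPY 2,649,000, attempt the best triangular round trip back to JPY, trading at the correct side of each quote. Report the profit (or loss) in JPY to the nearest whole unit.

Net profit: JPY 6,302

Best loop JPY → EUR → NOK → JPY:
JPY 2,649,000 × 0.0082483 (sell JPY at bid) = EUR 21,849.75
EUR 21,849.75 ÷ 0.091344 (buy NOK at ask) = NOK 239,202.87
NOK 239,202.87 ÷ 0.090085 (buy JPY at ask) = JPY 2,655,302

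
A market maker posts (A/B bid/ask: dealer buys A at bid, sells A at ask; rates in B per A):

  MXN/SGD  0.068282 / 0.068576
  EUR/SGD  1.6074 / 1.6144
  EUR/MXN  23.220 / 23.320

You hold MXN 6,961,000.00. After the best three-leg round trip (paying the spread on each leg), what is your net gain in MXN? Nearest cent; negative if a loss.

Net profit: MXN 35,726.57

Best loop MXN → EUR → SGD → MXN:
MXN 6,961,000.00 ÷ 23.320 (buy EUR at ask) = EUR 298,499.14
EUR 298,499.14 × 1.6074 (sell EUR at bid) = SGD 479,807.52
SGD 479,807.52 ÷ 0.068576 (buy MXN at ask) = MXN 6,996,726.57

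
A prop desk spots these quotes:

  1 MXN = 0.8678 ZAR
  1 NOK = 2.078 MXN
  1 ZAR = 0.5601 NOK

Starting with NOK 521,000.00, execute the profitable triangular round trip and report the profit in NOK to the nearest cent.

Profitable loop is NOK → MXN → ZAR → NOK:
NOK 521,000.00 × 2.078 = MXN 1,082,638.00
MXN 1,082,638.00 × 0.8678 = ZAR 939,513.26
ZAR 939,513.26 × 0.5601 = NOK 526,221.37
Profit = NOK 526,221.37 − NOK 521,000.00

Profit: NOK 5,221.37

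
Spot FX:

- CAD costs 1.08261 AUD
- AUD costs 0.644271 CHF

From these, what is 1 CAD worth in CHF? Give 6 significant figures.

1 CAD × 1.08261 = 1.08261 AUD
1.08261 AUD × 0.644271 = 0.697494 CHF

CAD/CHF = 0.697494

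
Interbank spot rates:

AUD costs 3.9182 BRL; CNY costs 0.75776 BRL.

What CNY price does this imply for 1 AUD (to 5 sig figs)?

AUD/CNY = 5.1708

1 AUD × 3.9182 = 3.9182 BRL
3.9182 BRL ÷ 0.75776 = 5.17077 CNY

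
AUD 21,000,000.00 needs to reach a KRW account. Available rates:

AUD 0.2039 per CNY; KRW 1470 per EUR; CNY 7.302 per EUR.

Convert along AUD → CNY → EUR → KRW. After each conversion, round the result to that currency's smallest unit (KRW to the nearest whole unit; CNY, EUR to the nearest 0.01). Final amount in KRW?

AUD 21,000,000.00 ÷ 0.2039 = CNY 102,991,662.58
CNY 102,991,662.58 ÷ 7.302 = EUR 14,104,582.66
EUR 14,104,582.66 × 1470 = KRW 20,733,736,510

KRW 20,733,736,510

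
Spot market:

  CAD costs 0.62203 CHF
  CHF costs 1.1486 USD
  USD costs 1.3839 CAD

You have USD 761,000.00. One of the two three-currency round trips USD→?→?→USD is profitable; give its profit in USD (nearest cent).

Profitable loop is USD → CHF → CAD → USD:
USD 761,000.00 ÷ 1.1486 = CHF 662,545.71
CHF 662,545.71 ÷ 0.62203 = CAD 1,065,134.65
CAD 1,065,134.65 ÷ 1.3839 = USD 769,661.57
Profit = USD 769,661.57 − USD 761,000.00

Profit: USD 8,661.57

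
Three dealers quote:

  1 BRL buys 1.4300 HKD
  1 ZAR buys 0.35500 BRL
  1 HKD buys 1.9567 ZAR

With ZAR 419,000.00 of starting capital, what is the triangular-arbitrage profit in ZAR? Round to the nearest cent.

Profit: ZAR 2,818.27

Profitable loop is ZAR → HKD → BRL → ZAR:
ZAR 419,000.00 ÷ 1.9567 = HKD 214,136.05
HKD 214,136.05 ÷ 1.4300 = BRL 149,745.49
BRL 149,745.49 ÷ 0.35500 = ZAR 421,818.27
Profit = ZAR 421,818.27 − ZAR 419,000.00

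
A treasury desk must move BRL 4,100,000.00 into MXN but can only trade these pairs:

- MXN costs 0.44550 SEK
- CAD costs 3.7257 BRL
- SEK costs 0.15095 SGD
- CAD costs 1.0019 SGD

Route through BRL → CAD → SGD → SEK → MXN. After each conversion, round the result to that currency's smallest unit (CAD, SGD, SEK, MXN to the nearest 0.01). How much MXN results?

MXN 16,395,305.90

BRL 4,100,000.00 ÷ 3.7257 = CAD 1,100,464.34
CAD 1,100,464.34 × 1.0019 = SGD 1,102,555.22
SGD 1,102,555.22 ÷ 0.15095 = SEK 7,304,108.78
SEK 7,304,108.78 ÷ 0.44550 = MXN 16,395,305.90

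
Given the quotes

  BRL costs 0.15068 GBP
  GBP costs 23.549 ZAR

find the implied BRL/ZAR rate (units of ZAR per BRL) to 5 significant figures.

BRL/ZAR = 3.5484

1 BRL × 0.15068 = 0.15068 GBP
0.15068 GBP × 23.549 = 3.54836 ZAR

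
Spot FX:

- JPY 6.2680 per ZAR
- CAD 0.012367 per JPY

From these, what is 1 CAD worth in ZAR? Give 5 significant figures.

CAD/ZAR = 12.901

1 CAD ÷ 0.012367 = 80.8604 JPY
80.8604 JPY ÷ 6.2680 = 12.9005 ZAR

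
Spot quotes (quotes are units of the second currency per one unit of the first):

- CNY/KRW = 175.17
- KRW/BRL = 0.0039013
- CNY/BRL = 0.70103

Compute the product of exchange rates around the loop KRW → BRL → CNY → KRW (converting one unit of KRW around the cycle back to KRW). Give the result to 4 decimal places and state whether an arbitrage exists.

Around KRW → BRL → CNY → KRW: 1 × 0.0039013 ÷ 0.70103 × 175.17 = 0.974838
Product < 1; profitable direction is KRW → CNY → BRL → KRW.

0.9748 (arbitrage exists)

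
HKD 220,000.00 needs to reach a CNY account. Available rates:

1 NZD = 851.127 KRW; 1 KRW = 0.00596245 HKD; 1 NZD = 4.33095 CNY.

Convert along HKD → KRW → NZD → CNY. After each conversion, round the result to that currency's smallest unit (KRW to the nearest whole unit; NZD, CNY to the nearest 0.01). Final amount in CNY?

HKD 220,000.00 ÷ 0.00596245 = KRW 36,897,584
KRW 36,897,584 ÷ 851.127 = NZD 43,351.44
NZD 43,351.44 × 4.33095 = CNY 187,752.92

CNY 187,752.92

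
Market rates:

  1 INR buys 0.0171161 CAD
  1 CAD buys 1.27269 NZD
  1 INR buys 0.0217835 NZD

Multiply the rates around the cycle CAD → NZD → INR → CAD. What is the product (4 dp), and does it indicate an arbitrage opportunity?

1.0000 (no arbitrage)

Around CAD → NZD → INR → CAD: 1 × 1.27269 ÷ 0.0217835 × 0.0171161 = 1.000000
Product ≈ 1 (deviation 0.000%, within rounding noise).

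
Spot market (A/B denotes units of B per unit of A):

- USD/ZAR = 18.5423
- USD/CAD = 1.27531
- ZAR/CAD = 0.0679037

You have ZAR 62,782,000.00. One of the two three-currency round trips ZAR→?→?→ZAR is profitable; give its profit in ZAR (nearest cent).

Profitable loop is ZAR → USD → CAD → ZAR:
ZAR 62,782,000.00 ÷ 18.5423 = USD 3,385,879.85
USD 3,385,879.85 × 1.27531 = CAD 4,318,046.44
CAD 4,318,046.44 ÷ 0.0679037 = ZAR 63,590,738.58
Profit = ZAR 63,590,738.58 − ZAR 62,782,000.00

Profit: ZAR 808,738.58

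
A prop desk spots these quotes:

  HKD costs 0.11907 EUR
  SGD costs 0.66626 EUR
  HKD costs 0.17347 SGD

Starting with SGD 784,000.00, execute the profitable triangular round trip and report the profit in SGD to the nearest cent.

Profit: SGD 23,700.40

Profitable loop is SGD → HKD → EUR → SGD:
SGD 784,000.00 ÷ 0.17347 = HKD 4,519,513.46
HKD 4,519,513.46 × 0.11907 = EUR 538,138.47
EUR 538,138.47 ÷ 0.66626 = SGD 807,700.40
Profit = SGD 807,700.40 − SGD 784,000.00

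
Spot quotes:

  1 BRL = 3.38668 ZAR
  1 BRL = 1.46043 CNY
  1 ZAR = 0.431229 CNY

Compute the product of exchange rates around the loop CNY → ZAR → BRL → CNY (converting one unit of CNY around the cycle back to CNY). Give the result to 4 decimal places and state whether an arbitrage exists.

1.0000 (no arbitrage)

Around CNY → ZAR → BRL → CNY: 1 ÷ 0.431229 ÷ 3.38668 × 1.46043 = 0.999997
Product ≈ 1 (deviation 0.000%, within rounding noise).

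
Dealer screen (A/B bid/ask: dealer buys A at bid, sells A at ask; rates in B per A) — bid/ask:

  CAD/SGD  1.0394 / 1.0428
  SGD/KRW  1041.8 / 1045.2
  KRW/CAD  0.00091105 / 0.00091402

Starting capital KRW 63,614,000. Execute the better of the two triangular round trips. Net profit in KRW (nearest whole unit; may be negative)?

Best loop KRW → SGD → CAD → KRW:
KRW 63,614,000 ÷ 1045.2 (buy SGD at ask) = SGD 60,862.99
SGD 60,862.99 ÷ 1.0428 (buy CAD at ask) = CAD 58,364.97
CAD 58,364.97 ÷ 0.00091402 (buy KRW at ask) = KRW 63,855,246

Net profit: KRW 241,246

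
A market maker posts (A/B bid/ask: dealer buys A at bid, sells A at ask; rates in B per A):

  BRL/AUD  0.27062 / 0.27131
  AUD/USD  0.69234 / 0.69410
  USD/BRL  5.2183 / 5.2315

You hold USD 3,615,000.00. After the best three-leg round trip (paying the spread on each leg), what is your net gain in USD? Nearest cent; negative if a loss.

Best loop USD → AUD → BRL → USD:
USD 3,615,000.00 ÷ 0.69410 (buy AUD at ask) = AUD 5,208,183.26
AUD 5,208,183.26 ÷ 0.27131 (buy BRL at ask) = BRL 19,196,429.39
BRL 19,196,429.39 ÷ 5.2315 (buy USD at ask) = USD 3,669,392.98

Net profit: USD 54,392.98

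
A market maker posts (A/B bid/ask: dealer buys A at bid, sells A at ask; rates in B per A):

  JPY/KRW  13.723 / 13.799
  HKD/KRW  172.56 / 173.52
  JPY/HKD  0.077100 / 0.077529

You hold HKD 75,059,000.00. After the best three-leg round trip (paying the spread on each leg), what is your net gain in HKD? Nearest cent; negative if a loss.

Net profit: HKD 1,507,380.29

Best loop HKD → JPY → KRW → HKD:
HKD 75,059,000.00 ÷ 0.077529 (buy JPY at ask) = JPY 968,140,954
JPY 968,140,954 × 13.723 (sell JPY at bid) = KRW 13,285,798,308
KRW 13,285,798,308 ÷ 173.52 (buy HKD at ask) = HKD 76,566,380.29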